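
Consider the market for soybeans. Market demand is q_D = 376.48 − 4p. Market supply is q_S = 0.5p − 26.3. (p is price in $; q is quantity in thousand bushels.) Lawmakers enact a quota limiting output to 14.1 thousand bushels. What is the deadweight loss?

In inverse form: demand p = 94.12 − 0.25q, supply p = 52.6 + 2q.
Competitive equilibrium: 94.12 − 0.25q = 52.6 + 2q → q* = 18.4533, p* = 89.5067.
At q = 14.1: demand price = 94.12 − 0.25·14.1 = 90.595; supply price = 52.6 + 2·14.1 = 80.8.
Δq = 18.4533 − 14.1 = 4.3533; wedge = 90.595 − 80.8 = 9.795.
Deadweight loss = ½ × 4.3533 × 9.795 = $21.32 thousand.

$21.32 thousand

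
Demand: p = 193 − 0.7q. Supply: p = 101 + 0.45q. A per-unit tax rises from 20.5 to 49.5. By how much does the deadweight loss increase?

882.61

Competitive equilibrium: 193 − 0.7q = 101 + 0.45q → q* = 80, p* = 137.
For a per-unit tax t: Δq = t/1.15, so DWL = ½·t·(t/1.15) = t²/2.3.
At t = 20.5: DWL = 182.717. At t = 49.5: DWL = 1065.326.
Increase = 1065.326 − 182.717 = 882.61.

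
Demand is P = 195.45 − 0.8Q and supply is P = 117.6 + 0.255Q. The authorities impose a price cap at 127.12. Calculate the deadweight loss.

Competitive equilibrium: 195.45 − 0.8Q = 117.6 + 0.255Q → Q* = 73.7915, P* = 136.4168.
At the ceiling P = 127.12, quantity supplied = (127.12 − 117.6)/0.255 = 37.3333.
Willingness to pay at Q' = 37.3333: 195.45 − 0.8·37.3333 = 165.5834.
ΔQ = 73.7915 − 37.3333 = 36.4582; wedge = 165.5834 − 127.12 = 38.4634.
The triangle = ½ × 36.4582 × 38.4634 = 701.15.

701.15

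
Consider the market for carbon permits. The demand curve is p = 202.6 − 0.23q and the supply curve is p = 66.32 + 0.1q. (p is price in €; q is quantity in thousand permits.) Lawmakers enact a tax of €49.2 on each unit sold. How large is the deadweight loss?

€3667.64 thousand

Competitive equilibrium: 202.6 − 0.23q = 66.32 + 0.1q → q* = 412.9697, p* = 107.617.
With the tax, the buyer price exceeds the seller price by 49.2: (202.6 − 0.23q) − (66.32 + 0.1q) = 49.2 → q' = 263.8788.
Δq = 412.9697 − 263.8788 = 149.0909; the wedge equals the tax, 49.2.
DWL = ½ × 149.0909 × 49.2 = €3667.64 thousand.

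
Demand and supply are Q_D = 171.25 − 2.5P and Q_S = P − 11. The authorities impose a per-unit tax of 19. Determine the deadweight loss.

In inverse form: demand P = 68.5 − 0.4Q, supply P = 11 + Q.
Competitive equilibrium: 68.5 − 0.4Q = 11 + Q → Q* = 41.0714, P* = 52.0714.
With the tax, the buyer price exceeds the seller price by 19: (68.5 − 0.4Q) − (11 + Q) = 19 → Q' = 27.5.
ΔQ = 41.0714 − 27.5 = 13.5714; the wedge equals the tax, 19.
DWL = ½ × 13.5714 × 19 = 128.93.

128.93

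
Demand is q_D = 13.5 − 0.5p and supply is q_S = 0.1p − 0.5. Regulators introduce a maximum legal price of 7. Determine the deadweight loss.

16.01

In inverse form: demand p = 27 − 2q, supply p = 5 + 10q.
Competitive equilibrium: 27 − 2q = 5 + 10q → q* = 1.8333, p* = 23.3333.
At the ceiling p = 7, quantity supplied = (7 − 5)/10 = 0.2.
Willingness to pay at q' = 0.2: 27 − 2·0.2 = 26.6.
Δq = 1.8333 − 0.2 = 1.6333; wedge = 26.6 − 7 = 19.6.
The triangle = ½ × 1.6333 × 19.6 = 16.01.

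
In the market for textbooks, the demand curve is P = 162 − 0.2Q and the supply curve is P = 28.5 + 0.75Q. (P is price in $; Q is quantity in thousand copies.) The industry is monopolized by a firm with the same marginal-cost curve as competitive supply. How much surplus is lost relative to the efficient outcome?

$283.71 thousand

Competitive equilibrium: 162 − 0.2Q = 28.5 + 0.75Q → Q* = 140.5263, P* = 133.8947.
Marginal revenue: MR = 162 − 0.4Q. Set MR = MC: 162 − 0.4Q = 28.5 + 0.75Q → Q_m = 116.087.
Price P_m = 162 − 0.2·116.087 = 138.7826; MC(Q_m) = 28.5 + 0.75·116.087 = 115.5653.
Competitive Q* = 140.5263, so ΔQ = 24.4393; wedge = 138.7826 − 115.5653 = 23.2173.
Welfare loss = ½ × 24.4393 × 23.2173 = $283.71 thousand.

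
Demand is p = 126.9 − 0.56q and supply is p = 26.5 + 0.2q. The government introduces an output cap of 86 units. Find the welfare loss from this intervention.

807.76

Competitive equilibrium: 126.9 − 0.56q = 26.5 + 0.2q → q* = 132.1053, p* = 52.9211.
At q = 86: demand price = 126.9 − 0.56·86 = 78.74; supply price = 26.5 + 0.2·86 = 43.7.
Δq = 132.1053 − 86 = 46.1053; wedge = 78.74 − 43.7 = 35.04.
Deadweight loss = ½ × 46.1053 × 35.04 = 807.76.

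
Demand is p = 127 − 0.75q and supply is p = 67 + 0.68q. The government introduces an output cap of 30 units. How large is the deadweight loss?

Competitive equilibrium: 127 − 0.75q = 67 + 0.68q → q* = 41.958, p* = 95.5315.
At q = 30: demand price = 127 − 0.75·30 = 104.5; supply price = 67 + 0.68·30 = 87.4.
Δq = 41.958 − 30 = 11.958; wedge = 104.5 − 87.4 = 17.1.
Deadweight loss = ½ × 11.958 × 17.1 = 102.24.

102.24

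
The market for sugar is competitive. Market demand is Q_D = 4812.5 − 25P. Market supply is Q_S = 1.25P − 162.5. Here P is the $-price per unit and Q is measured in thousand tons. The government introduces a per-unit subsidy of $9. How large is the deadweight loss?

$48.21 thousand

In inverse form: demand P = 192.5 − 0.04Q, supply P = 130 + 0.8Q.
Competitive equilibrium: 192.5 − 0.04Q = 130 + 0.8Q → Q* = 74.4048, P* = 189.5238.
The subsidy lowers effective supply by 9: P = 121 + 0.8Q.
New quantity: 192.5 − 0.04Q = 121 + 0.8Q → Q' = 85.119.
Overproduction ΔQ = 85.119 − 74.4048 = 10.7142; wedge = subsidy = 9.
Welfare loss = ½ × 10.7142 × 9 = $48.21 thousand.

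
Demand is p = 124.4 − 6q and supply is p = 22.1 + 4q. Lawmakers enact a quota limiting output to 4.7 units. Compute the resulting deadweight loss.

Competitive equilibrium: 124.4 − 6q = 22.1 + 4q → q* = 10.23, p* = 63.02.
At q = 4.7: demand price = 124.4 − 6·4.7 = 96.2; supply price = 22.1 + 4·4.7 = 40.9.
Δq = 10.23 − 4.7 = 5.53; wedge = 96.2 − 40.9 = 55.3.
Deadweight loss = ½ × 5.53 × 55.3 = 152.90.

152.90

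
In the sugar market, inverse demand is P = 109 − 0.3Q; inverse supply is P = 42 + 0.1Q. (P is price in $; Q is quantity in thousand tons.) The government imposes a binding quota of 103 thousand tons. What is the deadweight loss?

$832.05 thousand

Competitive equilibrium: 109 − 0.3Q = 42 + 0.1Q → Q* = 167.5, P* = 58.75.
At Q = 103: demand price = 109 − 0.3·103 = 78.1; supply price = 42 + 0.1·103 = 52.3.
ΔQ = 167.5 − 103 = 64.5; wedge = 78.1 − 52.3 = 25.8.
Welfare loss = ½ × 64.5 × 25.8 = $832.05 thousand.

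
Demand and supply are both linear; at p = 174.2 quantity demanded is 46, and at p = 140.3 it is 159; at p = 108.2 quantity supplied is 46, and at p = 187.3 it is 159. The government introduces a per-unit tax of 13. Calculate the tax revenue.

Demand slope = (140.3 − 174.2)/(159 − 46) = −0.3, so p = 188 − 0.3q.
Supply slope = (187.3 − 108.2)/(159 − 46) = 0.7, so p = 76 + 0.7q.
Competitive equilibrium: 188 − 0.3q = 76 + 0.7q → q* = 112, p* = 154.4.
With the tax, the buyer price exceeds the seller price by 13: (188 − 0.3q) − (76 + 0.7q) = 13 → q' = 99.
Tax revenue = 13 × 99 = 1287.

1287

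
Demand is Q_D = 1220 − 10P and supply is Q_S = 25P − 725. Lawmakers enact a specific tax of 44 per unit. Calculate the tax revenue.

15400

In inverse form: demand P = 122 − 0.1Q, supply P = 29 + 0.04Q.
Competitive equilibrium: 122 − 0.1Q = 29 + 0.04Q → Q* = 664.2857, P* = 55.5714.
With the tax, the buyer price exceeds the seller price by 44: (122 − 0.1Q) − (29 + 0.04Q) = 44 → Q' = 350.
Tax revenue = 44 × 350 = 15400.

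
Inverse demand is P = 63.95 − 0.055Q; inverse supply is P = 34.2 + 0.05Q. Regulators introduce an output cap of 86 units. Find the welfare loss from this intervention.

2044.37

Competitive equilibrium: 63.95 − 0.055Q = 34.2 + 0.05Q → Q* = 283.3333, P* = 48.3667.
At Q = 86: demand price = 63.95 − 0.055·86 = 59.22; supply price = 34.2 + 0.05·86 = 38.5.
ΔQ = 283.3333 − 86 = 197.3333; wedge = 59.22 − 38.5 = 20.72.
The triangle = ½ × 197.3333 × 20.72 = 2044.37.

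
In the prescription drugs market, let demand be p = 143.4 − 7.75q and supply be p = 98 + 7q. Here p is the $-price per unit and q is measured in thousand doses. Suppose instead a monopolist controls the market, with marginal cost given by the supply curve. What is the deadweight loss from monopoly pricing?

Competitive equilibrium: 143.4 − 7.75q = 98 + 7q → q* = 3.078, p* = 119.5458.
Marginal revenue: MR = 143.4 − 15.5q. Set MR = MC: 143.4 − 15.5q = 98 + 7q → q_m = 2.0178.
Price p_m = 143.4 − 7.75·2.0178 = 127.7621; MC(q_m) = 98 + 7·2.0178 = 112.1246.
Competitive q* = 3.078, so Δq = 1.0602; wedge = 127.7621 − 112.1246 = 15.6375.
The triangle = ½ × 1.0602 × 15.6375 = $8.29 thousand.

$8.29 thousand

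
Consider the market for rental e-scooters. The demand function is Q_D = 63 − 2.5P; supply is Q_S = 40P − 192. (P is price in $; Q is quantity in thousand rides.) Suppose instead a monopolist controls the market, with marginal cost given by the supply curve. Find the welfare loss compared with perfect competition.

In inverse form: demand P = 25.2 − 0.4Q, supply P = 4.8 + 0.025Q.
Competitive equilibrium: 25.2 − 0.4Q = 4.8 + 0.025Q → Q* = 48, P* = 6.
Marginal revenue: MR = 25.2 − 0.8Q. Set MR = MC: 25.2 − 0.8Q = 4.8 + 0.025Q → Q_m = 24.7273.
Price P_m = 25.2 − 0.4·24.7273 = 15.3091; MC(Q_m) = 4.8 + 0.025·24.7273 = 5.4182.
Competitive Q* = 48, so ΔQ = 23.2727; wedge = 15.3091 − 5.4182 = 9.8909.
Deadweight loss = ½ × 23.2727 × 9.8909 = $115.09 thousand.

$115.09 thousand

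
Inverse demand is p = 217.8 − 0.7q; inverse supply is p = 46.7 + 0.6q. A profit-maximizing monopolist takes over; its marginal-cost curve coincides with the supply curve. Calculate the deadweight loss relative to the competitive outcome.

1379.31

Competitive equilibrium: 217.8 − 0.7q = 46.7 + 0.6q → q* = 131.6154, p* = 125.6692.
Marginal revenue: MR = 217.8 − 1.4q. Set MR = MC: 217.8 − 1.4q = 46.7 + 0.6q → q_m = 85.55.
Price p_m = 217.8 − 0.7·85.55 = 157.915; MC(q_m) = 46.7 + 0.6·85.55 = 98.03.
Competitive q* = 131.6154, so Δq = 46.0654; wedge = 157.915 − 98.03 = 59.885.
DWL = ½ × 46.0654 × 59.885 = 1379.31.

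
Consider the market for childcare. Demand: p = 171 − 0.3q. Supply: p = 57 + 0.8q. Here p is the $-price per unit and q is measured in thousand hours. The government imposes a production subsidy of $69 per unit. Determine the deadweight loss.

$2164.09 thousand

Competitive equilibrium: 171 − 0.3q = 57 + 0.8q → q* = 103.6364, p* = 139.9091.
The subsidy lowers effective supply by 69: p = 0.8q − 12.
New quantity: 171 − 0.3q = 0.8q − 12 → q' = 166.3636.
Overproduction Δq = 166.3636 − 103.6364 = 62.7272; wedge = subsidy = 69.
DWL = ½ × 62.7272 × 69 = $2164.09 thousand.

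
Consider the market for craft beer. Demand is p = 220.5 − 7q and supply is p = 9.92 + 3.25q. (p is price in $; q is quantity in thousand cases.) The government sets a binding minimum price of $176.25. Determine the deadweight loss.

$1036.75 thousand

Competitive equilibrium: 220.5 − 7q = 9.92 + 3.25q → q* = 20.5444, p* = 76.6893.
At the floor p = 176.25, quantity demanded = (220.5 − 176.25)/7 = 6.3214.
Sellers' marginal cost at q' = 6.3214: 9.92 + 3.25·6.3214 = 30.4646.
Δq = 20.5444 − 6.3214 = 14.223; wedge = 176.25 − 30.4646 = 145.7854.
Welfare loss = ½ × 14.223 × 145.7854 = $1036.75 thousand.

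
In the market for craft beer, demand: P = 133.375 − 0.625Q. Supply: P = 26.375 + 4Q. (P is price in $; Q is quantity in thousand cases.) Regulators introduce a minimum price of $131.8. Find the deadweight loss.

Competitive equilibrium: 133.375 − 0.625Q = 26.375 + 4Q → Q* = 23.13514, P* = 118.91554.
At the floor P = 131.8, quantity demanded = (133.375 − 131.8)/0.625 = 2.52.
Sellers' marginal cost at Q' = 2.52: 26.375 + 4·2.52 = 36.455.
ΔQ = 23.13514 − 2.52 = 20.61514; wedge = 131.8 − 36.455 = 95.345.
Welfare loss = ½ × 20.61514 × 95.345 = $982.78 thousand.

$982.78 thousand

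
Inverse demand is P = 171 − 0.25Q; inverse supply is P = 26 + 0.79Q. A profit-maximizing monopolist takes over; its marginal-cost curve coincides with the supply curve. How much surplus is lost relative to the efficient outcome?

Competitive equilibrium: 171 − 0.25Q = 26 + 0.79Q → Q* = 139.4231, P* = 136.1442.
Marginal revenue: MR = 171 − 0.5Q. Set MR = MC: 171 − 0.5Q = 26 + 0.79Q → Q_m = 112.4031.
Price P_m = 171 − 0.25·112.4031 = 142.8992; MC(Q_m) = 26 + 0.79·112.4031 = 114.7984.
Competitive Q* = 139.4231, so ΔQ = 27.02; wedge = 142.8992 − 114.7984 = 28.1008.
DWL = ½ × 27.02 × 28.1008 = 379.64.

379.64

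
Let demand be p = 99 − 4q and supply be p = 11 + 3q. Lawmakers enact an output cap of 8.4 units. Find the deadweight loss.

Competitive equilibrium: 99 − 4q = 11 + 3q → q* = 12.5714, p* = 48.7143.
At q = 8.4: demand price = 99 − 4·8.4 = 65.4; supply price = 11 + 3·8.4 = 36.2.
Δq = 12.5714 − 8.4 = 4.1714; wedge = 65.4 − 36.2 = 29.2.
Deadweight loss = ½ × 4.1714 × 29.2 = 60.90.

60.90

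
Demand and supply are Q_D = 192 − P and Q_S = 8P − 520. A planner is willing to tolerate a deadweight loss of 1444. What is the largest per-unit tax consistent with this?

57

In inverse form: demand P = 192 − Q, supply P = 65 + 0.125Q.
Competitive equilibrium: 192 − Q = 65 + 0.125Q → Q* = 112.8889, P* = 79.1111.
A tax t gives ΔQ = t/1.125 and wedge t, so DWL = t²/2.25.
t²/2.25 = 1444 → t² = 3249 → t = 57.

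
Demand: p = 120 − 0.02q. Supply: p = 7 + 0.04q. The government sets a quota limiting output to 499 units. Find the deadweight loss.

Competitive equilibrium: 120 − 0.02q = 7 + 0.04q → q* = 1883.3333, p* = 82.3333.
At q = 499: demand price = 120 − 0.02·499 = 110.02; supply price = 7 + 0.04·499 = 26.96.
Δq = 1883.3333 − 499 = 1384.3333; wedge = 110.02 − 26.96 = 83.06.
The triangle = ½ × 1384.3333 × 83.06 = 57491.36.

57491.36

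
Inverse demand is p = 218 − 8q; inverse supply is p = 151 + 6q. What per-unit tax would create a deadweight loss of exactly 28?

Competitive equilibrium: 218 − 8q = 151 + 6q → q* = 4.7857, p* = 179.7143.
A tax t gives Δq = t/14 and wedge t, so DWL = t²/28.
t²/28 = 28 → t² = 784 → t = 28.

28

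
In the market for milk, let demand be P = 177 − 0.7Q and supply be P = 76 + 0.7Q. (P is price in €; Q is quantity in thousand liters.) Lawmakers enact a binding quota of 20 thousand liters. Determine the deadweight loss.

Competitive equilibrium: 177 − 0.7Q = 76 + 0.7Q → Q* = 72.14286, P* = 126.5.
At Q = 20: demand price = 177 − 0.7·20 = 163; supply price = 76 + 0.7·20 = 90.
ΔQ = 72.14286 − 20 = 52.14286; wedge = 163 − 90 = 73.
The triangle = ½ × 52.14286 × 73 = €1903.21 thousand.

€1903.21 thousand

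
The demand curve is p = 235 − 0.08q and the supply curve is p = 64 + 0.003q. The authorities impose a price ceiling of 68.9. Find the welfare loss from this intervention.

7563.38

Competitive equilibrium: 235 − 0.08q = 64 + 0.003q → q* = 2060.24096, p* = 70.18072.
At the ceiling p = 68.9, quantity supplied = (68.9 − 64)/0.003 = 1633.33333.
Willingness to pay at q' = 1633.33333: 235 − 0.08·1633.33333 = 104.33333.
Δq = 2060.24096 − 1633.33333 = 426.90763; wedge = 104.33333 − 68.9 = 35.43333.
DWL = ½ × 426.90763 × 35.43333 = 7563.38.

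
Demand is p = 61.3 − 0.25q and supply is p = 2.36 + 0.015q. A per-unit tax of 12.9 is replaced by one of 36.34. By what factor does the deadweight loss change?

Competitive equilibrium: 61.3 − 0.25q = 2.36 + 0.015q → q* = 222.4151, p* = 5.6962.
For a per-unit tax t: Δq = t/0.265, so DWL = ½·t·(t/0.265) = t²/0.53.
At t = 12.9: DWL = 313.981. At t = 36.34: DWL = 2491.690.
Ratio = (36.34/12.9)² = 7.936.

7.936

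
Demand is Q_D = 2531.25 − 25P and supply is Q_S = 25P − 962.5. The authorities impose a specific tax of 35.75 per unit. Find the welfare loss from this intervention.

In inverse form: demand P = 101.25 − 0.04Q, supply P = 38.5 + 0.04Q.
Competitive equilibrium: 101.25 − 0.04Q = 38.5 + 0.04Q → Q* = 784.375, P* = 69.875.
With the tax, the buyer price exceeds the seller price by 35.75: (101.25 − 0.04Q) − (38.5 + 0.04Q) = 35.75 → Q' = 337.5.
ΔQ = 784.375 − 337.5 = 446.875; the wedge equals the tax, 35.75.
The triangle = ½ × 446.875 × 35.75 = 7987.89.

7987.89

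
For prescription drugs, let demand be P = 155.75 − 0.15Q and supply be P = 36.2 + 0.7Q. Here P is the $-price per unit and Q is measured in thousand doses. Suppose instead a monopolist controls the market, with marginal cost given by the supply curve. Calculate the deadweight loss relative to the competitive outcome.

Competitive equilibrium: 155.75 − 0.15Q = 36.2 + 0.7Q → Q* = 140.6471, P* = 134.6529.
Marginal revenue: MR = 155.75 − 0.3Q. Set MR = MC: 155.75 − 0.3Q = 36.2 + 0.7Q → Q_m = 119.55.
Price P_m = 155.75 − 0.15·119.55 = 137.8175; MC(Q_m) = 36.2 + 0.7·119.55 = 119.885.
Competitive Q* = 140.6471, so ΔQ = 21.0971; wedge = 137.8175 − 119.885 = 17.9325.
Deadweight loss = ½ × 21.0971 × 17.9325 = $189.16 thousand.

$189.16 thousand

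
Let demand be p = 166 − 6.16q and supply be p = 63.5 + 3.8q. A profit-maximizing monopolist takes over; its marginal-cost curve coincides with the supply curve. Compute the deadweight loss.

77.02

Competitive equilibrium: 166 − 6.16q = 63.5 + 3.8q → q* = 10.2912, p* = 102.6064.
Marginal revenue: MR = 166 − 12.32q. Set MR = MC: 166 − 12.32q = 63.5 + 3.8q → q_m = 6.3586.
Price p_m = 166 − 6.16·6.3586 = 126.831; MC(q_m) = 63.5 + 3.8·6.3586 = 87.6627.
Competitive q* = 10.2912, so Δq = 3.9326; wedge = 126.831 − 87.6627 = 39.1683.
DWL = ½ × 3.9326 × 39.1683 = 77.02.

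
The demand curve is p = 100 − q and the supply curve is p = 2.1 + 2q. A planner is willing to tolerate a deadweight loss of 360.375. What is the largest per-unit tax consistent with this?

Competitive equilibrium: 100 − q = 2.1 + 2q → q* = 32.6333, p* = 67.3667.
A tax t gives Δq = t/3 and wedge t, so DWL = t²/6.
t²/6 = 360.375 → t² = 2162.25 → t = 46.5.

46.5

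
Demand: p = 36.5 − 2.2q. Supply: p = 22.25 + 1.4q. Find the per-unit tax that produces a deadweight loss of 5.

Competitive equilibrium: 36.5 − 2.2q = 22.25 + 1.4q → q* = 3.9583, p* = 27.7917.
A tax t gives Δq = t/3.6 and wedge t, so DWL = t²/7.2.
t²/7.2 = 5 → t² = 36 → t = 6.

6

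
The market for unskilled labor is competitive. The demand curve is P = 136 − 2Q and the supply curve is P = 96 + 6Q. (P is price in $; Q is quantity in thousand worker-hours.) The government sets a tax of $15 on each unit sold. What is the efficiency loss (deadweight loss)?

Competitive equilibrium: 136 − 2Q = 96 + 6Q → Q* = 5, P* = 126.
With the tax, the buyer price exceeds the seller price by 15: (136 − 2Q) − (96 + 6Q) = 15 → Q' = 3.125.
ΔQ = 5 − 3.125 = 1.875; the wedge equals the tax, 15.
The triangle = ½ × 1.875 × 15 = $14.06 thousand.

$14.06 thousand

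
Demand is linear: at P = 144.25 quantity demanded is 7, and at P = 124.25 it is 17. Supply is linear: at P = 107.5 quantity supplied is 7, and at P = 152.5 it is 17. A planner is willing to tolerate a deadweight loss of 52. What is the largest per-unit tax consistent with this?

26

Demand slope = (124.25 − 144.25)/(17 − 7) = −2, so P = 158.25 − 2Q.
Supply slope = (152.5 − 107.5)/(17 − 7) = 4.5, so P = 76 + 4.5Q.
Competitive equilibrium: 158.25 − 2Q = 76 + 4.5Q → Q* = 12.6538, P* = 132.9423.
A tax t gives ΔQ = t/6.5 and wedge t, so DWL = t²/13.
t²/13 = 52 → t² = 676 → t = 26.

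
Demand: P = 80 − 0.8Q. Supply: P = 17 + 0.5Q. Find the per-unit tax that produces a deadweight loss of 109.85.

Competitive equilibrium: 80 − 0.8Q = 17 + 0.5Q → Q* = 48.4615, P* = 41.2308.
A tax t gives ΔQ = t/1.3 and wedge t, so DWL = t²/2.6.
t²/2.6 = 109.85 → t² = 285.61 → t = 16.9.

16.9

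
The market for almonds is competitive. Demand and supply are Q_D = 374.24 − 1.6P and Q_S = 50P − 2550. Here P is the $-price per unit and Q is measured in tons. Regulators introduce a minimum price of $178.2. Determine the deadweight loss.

$12193.47

In inverse form: demand P = 233.9 − 0.625Q, supply P = 51 + 0.02Q.
Competitive equilibrium: 233.9 − 0.625Q = 51 + 0.02Q → Q* = 283.5659, P* = 56.6713.
At the floor P = 178.2, quantity demanded = (233.9 − 178.2)/0.625 = 89.12.
Sellers' marginal cost at Q' = 89.12: 51 + 0.02·89.12 = 52.7824.
ΔQ = 283.5659 − 89.12 = 194.4459; wedge = 178.2 − 52.7824 = 125.4176.
The triangle = ½ × 194.4459 × 125.4176 = $12193.47.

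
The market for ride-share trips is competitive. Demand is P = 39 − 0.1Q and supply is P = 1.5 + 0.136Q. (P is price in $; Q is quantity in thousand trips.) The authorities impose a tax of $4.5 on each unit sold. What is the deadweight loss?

$42.90 thousand

Competitive equilibrium: 39 − 0.1Q = 1.5 + 0.136Q → Q* = 158.8983, P* = 23.1102.
With the tax, the buyer price exceeds the seller price by 4.5: (39 − 0.1Q) − (1.5 + 0.136Q) = 4.5 → Q' = 139.8305.
ΔQ = 158.8983 − 139.8305 = 19.0678; the wedge equals the tax, 4.5.
DWL = ½ × 19.0678 × 4.5 = $42.90 thousand.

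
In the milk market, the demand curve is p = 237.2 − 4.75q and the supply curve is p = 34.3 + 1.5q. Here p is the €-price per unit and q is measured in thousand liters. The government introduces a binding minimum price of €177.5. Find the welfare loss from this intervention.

Competitive equilibrium: 237.2 − 4.75q = 34.3 + 1.5q → q* = 32.464, p* = 82.996.
At the floor p = 177.5, quantity demanded = (237.2 − 177.5)/4.75 = 12.5684.
Sellers' marginal cost at q' = 12.5684: 34.3 + 1.5·12.5684 = 53.1526.
Δq = 32.464 − 12.5684 = 19.8956; wedge = 177.5 − 53.1526 = 124.3474.
DWL = ½ × 19.8956 × 124.3474 = €1236.98 thousand.

€1236.98 thousand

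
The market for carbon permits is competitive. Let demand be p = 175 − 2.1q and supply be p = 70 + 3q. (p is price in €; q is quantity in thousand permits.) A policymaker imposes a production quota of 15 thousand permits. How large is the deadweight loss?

Competitive equilibrium: 175 − 2.1q = 70 + 3q → q* = 20.5882, p* = 131.7647.
At q = 15: demand price = 175 − 2.1·15 = 143.5; supply price = 70 + 3·15 = 115.
Δq = 20.5882 − 15 = 5.5882; wedge = 143.5 − 115 = 28.5.
The triangle = ½ × 5.5882 × 28.5 = €79.63 thousand.

€79.63 thousand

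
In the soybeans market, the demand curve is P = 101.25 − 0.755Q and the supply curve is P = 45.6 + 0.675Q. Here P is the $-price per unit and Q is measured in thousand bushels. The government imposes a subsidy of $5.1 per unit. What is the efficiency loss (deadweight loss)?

Competitive equilibrium: 101.25 − 0.755Q = 45.6 + 0.675Q → Q* = 38.9161, P* = 71.8684.
The subsidy lowers effective supply by 5.1: P = 40.5 + 0.675Q.
New quantity: 101.25 − 0.755Q = 40.5 + 0.675Q → Q' = 42.4825.
Overproduction ΔQ = 42.4825 − 38.9161 = 3.5664; wedge = subsidy = 5.1.
Welfare loss = ½ × 3.5664 × 5.1 = $9.09 thousand.

$9.09 thousand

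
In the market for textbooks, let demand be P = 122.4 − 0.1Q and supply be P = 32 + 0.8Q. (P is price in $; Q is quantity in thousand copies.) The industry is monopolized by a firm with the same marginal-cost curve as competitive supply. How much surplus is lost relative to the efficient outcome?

$45.40 thousand

Competitive equilibrium: 122.4 − 0.1Q = 32 + 0.8Q → Q* = 100.4444, P* = 112.3556.
Marginal revenue: MR = 122.4 − 0.2Q. Set MR = MC: 122.4 − 0.2Q = 32 + 0.8Q → Q_m = 90.4.
Price P_m = 122.4 − 0.1·90.4 = 113.36; MC(Q_m) = 32 + 0.8·90.4 = 104.32.
Competitive Q* = 100.4444, so ΔQ = 10.0444; wedge = 113.36 − 104.32 = 9.04.
DWL = ½ × 10.0444 × 9.04 = $45.40 thousand.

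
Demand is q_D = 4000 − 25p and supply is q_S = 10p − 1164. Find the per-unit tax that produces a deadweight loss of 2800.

In inverse form: demand p = 160 − 0.04q, supply p = 116.4 + 0.1q.
Competitive equilibrium: 160 − 0.04q = 116.4 + 0.1q → q* = 311.4286, p* = 147.5429.
A tax t gives Δq = t/0.14 and wedge t, so DWL = t²/0.28.
t²/0.28 = 2800 → t² = 784 → t = 28.

28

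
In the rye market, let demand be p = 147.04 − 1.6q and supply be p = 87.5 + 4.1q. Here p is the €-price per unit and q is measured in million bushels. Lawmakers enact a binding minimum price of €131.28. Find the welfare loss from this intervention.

€1.01 million

Competitive equilibrium: 147.04 − 1.6q = 87.5 + 4.1q → q* = 10.4456, p* = 130.327.
At the floor p = 131.28, quantity demanded = (147.04 − 131.28)/1.6 = 9.85.
Sellers' marginal cost at q' = 9.85: 87.5 + 4.1·9.85 = 127.885.
Δq = 10.4456 − 9.85 = 0.5956; wedge = 131.28 − 127.885 = 3.395.
Deadweight loss = ½ × 0.5956 × 3.395 = €1.01 million.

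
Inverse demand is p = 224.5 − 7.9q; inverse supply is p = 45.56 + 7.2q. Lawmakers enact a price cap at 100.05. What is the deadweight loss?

Competitive equilibrium: 224.5 − 7.9q = 45.56 + 7.2q → q* = 11.8503, p* = 130.8824.
At the ceiling p = 100.05, quantity supplied = (100.05 − 45.56)/7.2 = 7.5681.
Willingness to pay at q' = 7.5681: 224.5 − 7.9·7.5681 = 164.712.
Δq = 11.8503 − 7.5681 = 4.2822; wedge = 164.712 − 100.05 = 64.662.
DWL = ½ × 4.2822 × 64.662 = 138.45.

138.45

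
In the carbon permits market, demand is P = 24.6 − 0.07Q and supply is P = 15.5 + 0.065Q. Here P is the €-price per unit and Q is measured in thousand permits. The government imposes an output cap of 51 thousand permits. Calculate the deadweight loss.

€18.17 thousand

Competitive equilibrium: 24.6 − 0.07Q = 15.5 + 0.065Q → Q* = 67.4074, P* = 19.8815.
At Q = 51: demand price = 24.6 − 0.07·51 = 21.03; supply price = 15.5 + 0.065·51 = 18.815.
ΔQ = 67.4074 − 51 = 16.4074; wedge = 21.03 − 18.815 = 2.215.
DWL = ½ × 16.4074 × 2.215 = €18.17 thousand.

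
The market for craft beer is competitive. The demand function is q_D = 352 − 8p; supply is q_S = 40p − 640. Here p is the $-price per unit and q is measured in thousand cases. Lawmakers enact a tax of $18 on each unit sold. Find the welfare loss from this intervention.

In inverse form: demand p = 44 − 0.125q, supply p = 16 + 0.025q.
Competitive equilibrium: 44 − 0.125q = 16 + 0.025q → q* = 186.6667, p* = 20.6667.
With the tax, the buyer price exceeds the seller price by 18: (44 − 0.125q) − (16 + 0.025q) = 18 → q' = 66.6667.
Δq = 186.6667 − 66.6667 = 120; the wedge equals the tax, 18.
Deadweight loss = ½ × 120 × 18 = $1080 thousand.

$1080 thousand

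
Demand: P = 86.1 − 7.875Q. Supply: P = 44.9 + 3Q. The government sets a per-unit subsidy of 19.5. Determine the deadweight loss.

17.48

Competitive equilibrium: 86.1 − 7.875Q = 44.9 + 3Q → Q* = 3.7885, P* = 56.2655.
The subsidy lowers effective supply by 19.5: P = 25.4 + 3Q.
New quantity: 86.1 − 7.875Q = 25.4 + 3Q → Q' = 5.5816.
Overproduction ΔQ = 5.5816 − 3.7885 = 1.7931; wedge = subsidy = 19.5.
Welfare loss = ½ × 1.7931 × 19.5 = 17.48.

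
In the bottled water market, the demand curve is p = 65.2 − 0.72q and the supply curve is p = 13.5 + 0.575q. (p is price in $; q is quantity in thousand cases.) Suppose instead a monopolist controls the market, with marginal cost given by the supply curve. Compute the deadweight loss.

Competitive equilibrium: 65.2 − 0.72q = 13.5 + 0.575q → q* = 39.9228, p* = 36.4556.
Marginal revenue: MR = 65.2 − 1.44q. Set MR = MC: 65.2 − 1.44q = 13.5 + 0.575q → q_m = 25.6576.
Price p_m = 65.2 − 0.72·25.6576 = 46.7265; MC(q_m) = 13.5 + 0.575·25.6576 = 28.2531.
Competitive q* = 39.9228, so Δq = 14.2652; wedge = 46.7265 − 28.2531 = 18.4734.
Deadweight loss = ½ × 14.2652 × 18.4734 = $131.76 thousand.

$131.76 thousand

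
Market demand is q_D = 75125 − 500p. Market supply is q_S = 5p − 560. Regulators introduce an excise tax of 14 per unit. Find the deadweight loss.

In inverse form: demand p = 150.25 − 0.002q, supply p = 112 + 0.2q.
Competitive equilibrium: 150.25 − 0.002q = 112 + 0.2q → q* = 189.3564, p* = 149.8713.
With the tax, the buyer price exceeds the seller price by 14: (150.25 − 0.002q) − (112 + 0.2q) = 14 → q' = 120.0495.
Δq = 189.3564 − 120.0495 = 69.3069; the wedge equals the tax, 14.
The triangle = ½ × 69.3069 × 14 = 485.15.

485.15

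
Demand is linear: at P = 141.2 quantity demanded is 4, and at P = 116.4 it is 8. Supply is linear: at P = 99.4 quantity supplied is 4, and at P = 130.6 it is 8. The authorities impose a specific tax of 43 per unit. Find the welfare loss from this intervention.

66.04

Demand slope = (116.4 − 141.2)/(8 − 4) = −6.2, so P = 166 − 6.2Q.
Supply slope = (130.6 − 99.4)/(8 − 4) = 7.8, so P = 68.2 + 7.8Q.
Competitive equilibrium: 166 − 6.2Q = 68.2 + 7.8Q → Q* = 6.9857, P* = 122.6886.
With the tax, the buyer price exceeds the seller price by 43: (166 − 6.2Q) − (68.2 + 7.8Q) = 43 → Q' = 3.9143.
ΔQ = 6.9857 − 3.9143 = 3.0714; the wedge equals the tax, 43.
Welfare loss = ½ × 3.0714 × 43 = 66.04.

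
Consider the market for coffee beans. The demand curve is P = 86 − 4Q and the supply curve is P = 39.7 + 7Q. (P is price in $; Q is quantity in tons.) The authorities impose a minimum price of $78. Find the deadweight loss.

Competitive equilibrium: 86 − 4Q = 39.7 + 7Q → Q* = 4.2091, P* = 69.1636.
At the floor P = 78, quantity demanded = (86 − 78)/4 = 2.
Sellers' marginal cost at Q' = 2: 39.7 + 7·2 = 53.7.
ΔQ = 4.2091 − 2 = 2.2091; wedge = 78 − 53.7 = 24.3.
DWL = ½ × 2.2091 × 24.3 = $26.84.

$26.84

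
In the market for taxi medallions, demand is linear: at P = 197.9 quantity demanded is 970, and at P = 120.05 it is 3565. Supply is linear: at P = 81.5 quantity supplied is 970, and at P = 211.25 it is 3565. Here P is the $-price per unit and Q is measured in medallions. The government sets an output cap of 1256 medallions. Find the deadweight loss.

Demand slope = (120.05 − 197.9)/(3565 − 970) = −0.03, so P = 227 − 0.03Q.
Supply slope = (211.25 − 81.5)/(3565 − 970) = 0.05, so P = 33 + 0.05Q.
Competitive equilibrium: 227 − 0.03Q = 33 + 0.05Q → Q* = 2425, P* = 154.25.
At Q = 1256: demand price = 227 − 0.03·1256 = 189.32; supply price = 33 + 0.05·1256 = 95.8.
ΔQ = 2425 − 1256 = 1169; wedge = 189.32 − 95.8 = 93.52.
Welfare loss = ½ × 1169 × 93.52 = $54662.44.

$54662.44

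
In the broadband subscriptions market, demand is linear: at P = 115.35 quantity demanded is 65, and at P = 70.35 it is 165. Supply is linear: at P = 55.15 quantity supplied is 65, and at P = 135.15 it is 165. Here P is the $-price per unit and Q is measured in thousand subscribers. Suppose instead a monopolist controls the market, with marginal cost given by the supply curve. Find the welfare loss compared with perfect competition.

Demand slope = (70.35 − 115.35)/(165 − 65) = −0.45, so P = 144.6 − 0.45Q.
Supply slope = (135.15 − 55.15)/(165 − 65) = 0.8, so P = 3.15 + 0.8Q.
Competitive equilibrium: 144.6 − 0.45Q = 3.15 + 0.8Q → Q* = 113.16, P* = 93.678.
Marginal revenue: MR = 144.6 − 0.9Q. Set MR = MC: 144.6 − 0.9Q = 3.15 + 0.8Q → Q_m = 83.2059.
Price P_m = 144.6 − 0.45·83.2059 = 107.1573; MC(Q_m) = 3.15 + 0.8·83.2059 = 69.7147.
Competitive Q* = 113.16, so ΔQ = 29.9541; wedge = 107.1573 − 69.7147 = 37.4426.
Deadweight loss = ½ × 29.9541 × 37.4426 = $560.78 thousand.

$560.78 thousand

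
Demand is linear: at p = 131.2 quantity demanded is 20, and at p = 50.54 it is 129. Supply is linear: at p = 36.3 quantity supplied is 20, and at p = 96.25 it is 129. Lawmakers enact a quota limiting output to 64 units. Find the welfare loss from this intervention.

Demand slope = (50.54 − 131.2)/(129 − 20) = −0.74, so p = 146 − 0.74q.
Supply slope = (96.25 − 36.3)/(129 − 20) = 0.55, so p = 25.3 + 0.55q.
Competitive equilibrium: 146 − 0.74q = 25.3 + 0.55q → q* = 93.5659, p* = 76.7612.
At q = 64: demand price = 146 − 0.74·64 = 98.64; supply price = 25.3 + 0.55·64 = 60.5.
Δq = 93.5659 − 64 = 29.5659; wedge = 98.64 − 60.5 = 38.14.
Deadweight loss = ½ × 29.5659 × 38.14 = 563.82.

563.82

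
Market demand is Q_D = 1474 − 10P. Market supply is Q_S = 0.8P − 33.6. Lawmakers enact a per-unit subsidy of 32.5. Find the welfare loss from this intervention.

391.20

In inverse form: demand P = 147.4 − 0.1Q, supply P = 42 + 1.25Q.
Competitive equilibrium: 147.4 − 0.1Q = 42 + 1.25Q → Q* = 78.0741, P* = 139.5926.
The subsidy lowers effective supply by 32.5: P = 9.5 + 1.25Q.
New quantity: 147.4 − 0.1Q = 9.5 + 1.25Q → Q' = 102.1481.
Overproduction ΔQ = 102.1481 − 78.0741 = 24.074; wedge = subsidy = 32.5.
The triangle = ½ × 24.074 × 32.5 = 391.20.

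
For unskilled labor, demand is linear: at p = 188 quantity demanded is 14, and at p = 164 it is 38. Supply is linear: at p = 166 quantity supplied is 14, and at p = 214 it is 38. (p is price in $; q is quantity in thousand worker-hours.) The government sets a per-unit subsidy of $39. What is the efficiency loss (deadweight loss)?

$253.50 thousand

Demand slope = (164 − 188)/(38 − 14) = −1, so p = 202 − q.
Supply slope = (214 − 166)/(38 − 14) = 2, so p = 138 + 2q.
Competitive equilibrium: 202 − q = 138 + 2q → q* = 21.3333, p* = 180.6667.
The subsidy lowers effective supply by 39: p = 99 + 2q.
New quantity: 202 − q = 99 + 2q → q' = 34.3333.
Overproduction Δq = 34.3333 − 21.3333 = 13; wedge = subsidy = 39.
DWL = ½ × 13 × 39 = $253.50 thousand.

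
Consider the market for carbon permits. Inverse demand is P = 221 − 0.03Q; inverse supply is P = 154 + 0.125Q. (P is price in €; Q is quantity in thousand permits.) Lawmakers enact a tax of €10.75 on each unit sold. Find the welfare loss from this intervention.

Competitive equilibrium: 221 − 0.03Q = 154 + 0.125Q → Q* = 432.2581, P* = 208.0323.
With the tax, the buyer price exceeds the seller price by 10.75: (221 − 0.03Q) − (154 + 0.125Q) = 10.75 → Q' = 362.9032.
ΔQ = 432.2581 − 362.9032 = 69.3549; the wedge equals the tax, 10.75.
DWL = ½ × 69.3549 × 10.75 = €372.78 thousand.

€372.78 thousand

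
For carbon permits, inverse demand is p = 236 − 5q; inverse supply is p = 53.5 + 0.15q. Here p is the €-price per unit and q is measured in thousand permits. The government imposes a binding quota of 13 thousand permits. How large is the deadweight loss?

Competitive equilibrium: 236 − 5q = 53.5 + 0.15q → q* = 35.4369, p* = 58.8155.
At q = 13: demand price = 236 − 5·13 = 171; supply price = 53.5 + 0.15·13 = 55.45.
Δq = 35.4369 − 13 = 22.4369; wedge = 171 − 55.45 = 115.55.
Deadweight loss = ½ × 22.4369 × 115.55 = €1296.29 thousand.

€1296.29 thousand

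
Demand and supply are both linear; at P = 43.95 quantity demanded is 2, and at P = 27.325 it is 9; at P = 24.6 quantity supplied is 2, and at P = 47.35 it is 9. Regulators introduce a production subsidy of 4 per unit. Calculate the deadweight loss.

1.42

Demand slope = (27.325 − 43.95)/(9 − 2) = −2.375, so P = 48.7 − 2.375Q.
Supply slope = (47.35 − 24.6)/(9 − 2) = 3.25, so P = 18.1 + 3.25Q.
Competitive equilibrium: 48.7 − 2.375Q = 18.1 + 3.25Q → Q* = 5.44, P* = 35.78.
The subsidy lowers effective supply by 4: P = 14.1 + 3.25Q.
New quantity: 48.7 − 2.375Q = 14.1 + 3.25Q → Q' = 6.1511.
Overproduction ΔQ = 6.1511 − 5.44 = 0.7111; wedge = subsidy = 4.
Deadweight loss = ½ × 0.7111 × 4 = 1.42.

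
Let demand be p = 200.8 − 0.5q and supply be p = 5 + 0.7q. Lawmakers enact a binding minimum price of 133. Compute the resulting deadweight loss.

Competitive equilibrium: 200.8 − 0.5q = 5 + 0.7q → q* = 163.1667, p* = 119.2167.
At the floor p = 133, quantity demanded = (200.8 − 133)/0.5 = 135.6.
Sellers' marginal cost at q' = 135.6: 5 + 0.7·135.6 = 99.92.
Δq = 163.1667 − 135.6 = 27.5667; wedge = 133 − 99.92 = 33.08.
The triangle = ½ × 27.5667 × 33.08 = 455.95.

455.95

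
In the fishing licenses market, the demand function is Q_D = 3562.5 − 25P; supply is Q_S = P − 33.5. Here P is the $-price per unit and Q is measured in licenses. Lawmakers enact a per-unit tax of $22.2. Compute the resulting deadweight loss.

In inverse form: demand P = 142.5 − 0.04Q, supply P = 33.5 + Q.
Competitive equilibrium: 142.5 − 0.04Q = 33.5 + Q → Q* = 104.8077, P* = 138.3077.
With the tax, the buyer price exceeds the seller price by 22.2: (142.5 − 0.04Q) − (33.5 + Q) = 22.2 → Q' = 83.4615.
ΔQ = 104.8077 − 83.4615 = 21.3462; the wedge equals the tax, 22.2.
Welfare loss = ½ × 21.3462 × 22.2 = $236.94.

$236.94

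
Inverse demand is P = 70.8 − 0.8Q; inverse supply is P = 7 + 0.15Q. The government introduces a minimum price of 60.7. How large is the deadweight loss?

1412.57

Competitive equilibrium: 70.8 − 0.8Q = 7 + 0.15Q → Q* = 67.1579, P* = 17.0737.
At the floor P = 60.7, quantity demanded = (70.8 − 60.7)/0.8 = 12.625.
Sellers' marginal cost at Q' = 12.625: 7 + 0.15·12.625 = 8.8938.
ΔQ = 67.1579 − 12.625 = 54.5329; wedge = 60.7 − 8.8938 = 51.8062.
Deadweight loss = ½ × 54.5329 × 51.8062 = 1412.57.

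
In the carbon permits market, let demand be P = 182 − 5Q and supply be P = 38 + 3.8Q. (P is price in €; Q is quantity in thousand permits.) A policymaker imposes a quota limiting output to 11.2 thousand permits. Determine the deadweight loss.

Competitive equilibrium: 182 − 5Q = 38 + 3.8Q → Q* = 16.3636, P* = 100.1818.
At Q = 11.2: demand price = 182 − 5·11.2 = 126; supply price = 38 + 3.8·11.2 = 80.56.
ΔQ = 16.3636 − 11.2 = 5.1636; wedge = 126 − 80.56 = 45.44.
Deadweight loss = ½ × 5.1636 × 45.44 = €117.32 thousand.

€117.32 thousand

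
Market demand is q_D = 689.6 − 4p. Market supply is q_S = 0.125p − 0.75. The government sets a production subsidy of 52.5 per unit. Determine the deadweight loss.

167.05

In inverse form: demand p = 172.4 − 0.25q, supply p = 6 + 8q.
Competitive equilibrium: 172.4 − 0.25q = 6 + 8q → q* = 20.1697, p* = 167.35758.
The subsidy lowers effective supply by 52.5: p = 8q − 46.5.
New quantity: 172.4 − 0.25q = 8q − 46.5 → q' = 26.53333.
Overproduction Δq = 26.53333 − 20.1697 = 6.36363; wedge = subsidy = 52.5.
The triangle = ½ × 6.36363 × 52.5 = 167.05.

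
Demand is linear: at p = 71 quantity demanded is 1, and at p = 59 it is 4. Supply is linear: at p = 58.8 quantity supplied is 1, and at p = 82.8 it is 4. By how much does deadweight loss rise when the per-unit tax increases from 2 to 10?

Demand slope = (59 − 71)/(4 − 1) = −4, so p = 75 − 4q.
Supply slope = (82.8 − 58.8)/(4 − 1) = 8, so p = 50.8 + 8q.
Competitive equilibrium: 75 − 4q = 50.8 + 8q → q* = 2.0167, p* = 66.9333.
For a per-unit tax t: Δq = t/12, so DWL = ½·t·(t/12) = t²/24.
At t = 2: DWL = 0.167. At t = 10: DWL = 4.167.
Increase = 4.167 − 0.167 = 4.

4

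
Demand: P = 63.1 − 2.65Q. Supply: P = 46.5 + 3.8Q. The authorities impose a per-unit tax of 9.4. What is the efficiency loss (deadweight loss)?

6.85

Competitive equilibrium: 63.1 − 2.65Q = 46.5 + 3.8Q → Q* = 2.5736, P* = 56.2798.
With the tax, the buyer price exceeds the seller price by 9.4: (63.1 − 2.65Q) − (46.5 + 3.8Q) = 9.4 → Q' = 1.1163.
ΔQ = 2.5736 − 1.1163 = 1.4573; the wedge equals the tax, 9.4.
Deadweight loss = ½ × 1.4573 × 9.4 = 6.85.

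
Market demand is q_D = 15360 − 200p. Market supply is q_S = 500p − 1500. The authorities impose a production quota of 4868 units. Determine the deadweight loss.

112714.01

In inverse form: demand p = 76.8 − 0.005q, supply p = 3 + 0.002q.
Competitive equilibrium: 76.8 − 0.005q = 3 + 0.002q → q* = 10542.8571, p* = 24.0857.
At q = 4868: demand price = 76.8 − 0.005·4868 = 52.46; supply price = 3 + 0.002·4868 = 12.736.
Δq = 10542.8571 − 4868 = 5674.8571; wedge = 52.46 − 12.736 = 39.724.
The triangle = ½ × 5674.8571 × 39.724 = 112714.01.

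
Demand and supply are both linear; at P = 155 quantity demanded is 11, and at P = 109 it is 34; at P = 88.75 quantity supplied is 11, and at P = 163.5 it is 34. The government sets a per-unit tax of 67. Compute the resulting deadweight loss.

Demand slope = (109 − 155)/(34 − 11) = −2, so P = 177 − 2Q.
Supply slope = (163.5 − 88.75)/(34 − 11) = 3.25, so P = 53 + 3.25Q.
Competitive equilibrium: 177 − 2Q = 53 + 3.25Q → Q* = 23.619, P* = 129.7619.
With the tax, the buyer price exceeds the seller price by 67: (177 − 2Q) − (53 + 3.25Q) = 67 → Q' = 10.8571.
ΔQ = 23.619 − 10.8571 = 12.7619; the wedge equals the tax, 67.
DWL = ½ × 12.7619 × 67 = 427.52.

427.52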